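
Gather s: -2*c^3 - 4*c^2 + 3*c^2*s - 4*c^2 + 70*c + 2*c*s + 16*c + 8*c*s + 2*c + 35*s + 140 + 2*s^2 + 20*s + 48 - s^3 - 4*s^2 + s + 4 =-2*c^3 - 8*c^2 + 88*c - s^3 - 2*s^2 + s*(3*c^2 + 10*c + 56) + 192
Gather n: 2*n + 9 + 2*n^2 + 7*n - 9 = 2*n^2 + 9*n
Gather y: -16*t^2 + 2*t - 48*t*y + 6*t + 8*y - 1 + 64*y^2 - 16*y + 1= -16*t^2 + 8*t + 64*y^2 + y*(-48*t - 8)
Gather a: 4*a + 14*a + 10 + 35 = 18*a + 45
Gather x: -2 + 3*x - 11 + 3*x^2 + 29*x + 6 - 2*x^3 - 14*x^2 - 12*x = -2*x^3 - 11*x^2 + 20*x - 7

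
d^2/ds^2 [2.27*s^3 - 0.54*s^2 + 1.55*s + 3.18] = 13.62*s - 1.08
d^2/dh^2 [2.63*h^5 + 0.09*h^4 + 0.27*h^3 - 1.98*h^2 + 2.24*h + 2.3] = 52.6*h^3 + 1.08*h^2 + 1.62*h - 3.96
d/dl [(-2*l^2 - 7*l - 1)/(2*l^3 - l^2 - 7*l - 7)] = (4*l^4 + 28*l^3 + 13*l^2 + 26*l + 42)/(4*l^6 - 4*l^5 - 27*l^4 - 14*l^3 + 63*l^2 + 98*l + 49)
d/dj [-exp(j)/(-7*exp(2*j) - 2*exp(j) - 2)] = (2 - 7*exp(2*j))*exp(j)/(49*exp(4*j) + 28*exp(3*j) + 32*exp(2*j) + 8*exp(j) + 4)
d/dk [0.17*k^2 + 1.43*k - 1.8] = 0.34*k + 1.43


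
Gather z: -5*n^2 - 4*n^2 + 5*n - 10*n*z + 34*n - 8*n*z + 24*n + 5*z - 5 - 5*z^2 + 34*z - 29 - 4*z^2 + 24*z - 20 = -9*n^2 + 63*n - 9*z^2 + z*(63 - 18*n) - 54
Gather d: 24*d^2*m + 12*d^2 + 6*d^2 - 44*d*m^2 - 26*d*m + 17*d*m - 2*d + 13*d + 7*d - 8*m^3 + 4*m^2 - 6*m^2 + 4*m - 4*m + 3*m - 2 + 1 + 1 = d^2*(24*m + 18) + d*(-44*m^2 - 9*m + 18) - 8*m^3 - 2*m^2 + 3*m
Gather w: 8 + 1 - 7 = 2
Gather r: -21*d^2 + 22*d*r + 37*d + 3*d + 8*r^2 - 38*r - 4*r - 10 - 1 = -21*d^2 + 40*d + 8*r^2 + r*(22*d - 42) - 11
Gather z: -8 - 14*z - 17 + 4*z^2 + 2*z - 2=4*z^2 - 12*z - 27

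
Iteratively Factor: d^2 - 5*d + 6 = (d - 2)*(d - 3)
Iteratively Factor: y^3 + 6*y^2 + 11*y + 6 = (y + 1)*(y^2 + 5*y + 6) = (y + 1)*(y + 2)*(y + 3)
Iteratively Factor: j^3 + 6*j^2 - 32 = (j + 4)*(j^2 + 2*j - 8) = (j - 2)*(j + 4)*(j + 4)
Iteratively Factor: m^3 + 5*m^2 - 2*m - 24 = (m + 3)*(m^2 + 2*m - 8) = (m - 2)*(m + 3)*(m + 4)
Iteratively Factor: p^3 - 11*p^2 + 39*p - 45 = (p - 3)*(p^2 - 8*p + 15) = (p - 5)*(p - 3)*(p - 3)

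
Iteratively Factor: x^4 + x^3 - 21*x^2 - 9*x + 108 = (x - 3)*(x^3 + 4*x^2 - 9*x - 36) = (x - 3)^2*(x^2 + 7*x + 12) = (x - 3)^2*(x + 3)*(x + 4)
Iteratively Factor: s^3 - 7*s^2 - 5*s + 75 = (s - 5)*(s^2 - 2*s - 15) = (s - 5)^2*(s + 3)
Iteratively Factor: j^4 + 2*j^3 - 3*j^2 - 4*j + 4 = (j + 2)*(j^3 - 3*j + 2) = (j - 1)*(j + 2)*(j^2 + j - 2) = (j - 1)^2*(j + 2)*(j + 2)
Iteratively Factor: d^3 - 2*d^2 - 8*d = (d + 2)*(d^2 - 4*d) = d*(d + 2)*(d - 4)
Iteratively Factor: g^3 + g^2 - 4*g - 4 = (g + 1)*(g^2 - 4) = (g + 1)*(g + 2)*(g - 2)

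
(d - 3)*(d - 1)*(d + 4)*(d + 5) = d^4 + 5*d^3 - 13*d^2 - 53*d + 60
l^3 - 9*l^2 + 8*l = l*(l - 8)*(l - 1)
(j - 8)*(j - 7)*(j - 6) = j^3 - 21*j^2 + 146*j - 336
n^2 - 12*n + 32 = (n - 8)*(n - 4)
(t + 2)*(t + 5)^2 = t^3 + 12*t^2 + 45*t + 50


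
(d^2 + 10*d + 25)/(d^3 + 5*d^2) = (d + 5)/d^2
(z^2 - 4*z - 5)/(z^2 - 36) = (z^2 - 4*z - 5)/(z^2 - 36)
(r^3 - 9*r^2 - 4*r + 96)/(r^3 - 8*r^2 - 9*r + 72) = (r - 4)/(r - 3)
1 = 1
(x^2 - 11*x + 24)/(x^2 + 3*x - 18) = (x - 8)/(x + 6)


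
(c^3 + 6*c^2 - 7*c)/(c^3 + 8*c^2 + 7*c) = (c - 1)/(c + 1)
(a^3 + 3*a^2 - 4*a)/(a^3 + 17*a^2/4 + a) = 4*(a - 1)/(4*a + 1)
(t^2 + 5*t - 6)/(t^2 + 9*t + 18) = (t - 1)/(t + 3)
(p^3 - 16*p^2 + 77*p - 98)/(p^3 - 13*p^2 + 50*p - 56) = (p - 7)/(p - 4)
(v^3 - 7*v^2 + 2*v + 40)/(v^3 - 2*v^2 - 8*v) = (v - 5)/v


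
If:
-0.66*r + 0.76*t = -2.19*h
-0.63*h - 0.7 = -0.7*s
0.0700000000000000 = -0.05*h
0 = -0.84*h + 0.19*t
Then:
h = -1.40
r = -11.77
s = -0.26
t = -6.19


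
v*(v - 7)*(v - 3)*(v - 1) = v^4 - 11*v^3 + 31*v^2 - 21*v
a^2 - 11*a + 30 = (a - 6)*(a - 5)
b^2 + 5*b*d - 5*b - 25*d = (b - 5)*(b + 5*d)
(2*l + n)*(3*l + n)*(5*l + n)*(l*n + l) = 30*l^4*n + 30*l^4 + 31*l^3*n^2 + 31*l^3*n + 10*l^2*n^3 + 10*l^2*n^2 + l*n^4 + l*n^3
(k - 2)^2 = k^2 - 4*k + 4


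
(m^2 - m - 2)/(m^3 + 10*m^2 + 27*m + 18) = (m - 2)/(m^2 + 9*m + 18)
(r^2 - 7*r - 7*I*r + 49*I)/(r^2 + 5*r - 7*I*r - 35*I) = (r - 7)/(r + 5)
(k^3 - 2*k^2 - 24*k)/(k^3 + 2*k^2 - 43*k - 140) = k*(k - 6)/(k^2 - 2*k - 35)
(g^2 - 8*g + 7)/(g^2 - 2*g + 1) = (g - 7)/(g - 1)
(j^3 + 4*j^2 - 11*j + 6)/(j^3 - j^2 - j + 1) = (j + 6)/(j + 1)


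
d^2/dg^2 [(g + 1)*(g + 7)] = 2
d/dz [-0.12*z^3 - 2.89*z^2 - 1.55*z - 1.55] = -0.36*z^2 - 5.78*z - 1.55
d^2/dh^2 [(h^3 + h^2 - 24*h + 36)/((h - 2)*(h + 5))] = -16/(h^3 + 15*h^2 + 75*h + 125)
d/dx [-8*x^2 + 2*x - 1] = 2 - 16*x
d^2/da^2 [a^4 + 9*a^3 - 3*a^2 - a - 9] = 12*a^2 + 54*a - 6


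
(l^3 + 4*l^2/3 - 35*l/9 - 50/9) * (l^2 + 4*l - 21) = l^5 + 16*l^4/3 - 176*l^3/9 - 442*l^2/9 + 535*l/9 + 350/3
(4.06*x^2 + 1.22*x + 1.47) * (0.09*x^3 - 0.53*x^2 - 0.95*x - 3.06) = 0.3654*x^5 - 2.042*x^4 - 4.3713*x^3 - 14.3617*x^2 - 5.1297*x - 4.4982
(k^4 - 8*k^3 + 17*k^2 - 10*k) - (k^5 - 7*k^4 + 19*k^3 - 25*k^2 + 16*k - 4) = -k^5 + 8*k^4 - 27*k^3 + 42*k^2 - 26*k + 4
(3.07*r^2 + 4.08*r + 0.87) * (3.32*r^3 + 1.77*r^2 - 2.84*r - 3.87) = 10.1924*r^5 + 18.9795*r^4 + 1.3912*r^3 - 21.9282*r^2 - 18.2604*r - 3.3669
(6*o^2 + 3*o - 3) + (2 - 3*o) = 6*o^2 - 1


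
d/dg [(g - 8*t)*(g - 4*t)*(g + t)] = 3*g^2 - 22*g*t + 20*t^2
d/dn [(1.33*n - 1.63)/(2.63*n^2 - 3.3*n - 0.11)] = (-3.4979*n^2 + 8.5738*n - 5.5253)/(6.9169*n^4 - 17.358*n^3 + 10.3114*n^2 + 0.726*n + 0.0121)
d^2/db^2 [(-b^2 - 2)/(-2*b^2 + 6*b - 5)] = 2*(12*b^3 - 6*b^2 - 72*b + 77)/(8*b^6 - 72*b^5 + 276*b^4 - 576*b^3 + 690*b^2 - 450*b + 125)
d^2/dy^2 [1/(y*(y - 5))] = 2*(y^2 + y*(y - 5) + (y - 5)^2)/(y^3*(y - 5)^3)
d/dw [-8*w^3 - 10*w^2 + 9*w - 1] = -24*w^2 - 20*w + 9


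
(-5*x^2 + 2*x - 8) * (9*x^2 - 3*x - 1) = -45*x^4 + 33*x^3 - 73*x^2 + 22*x + 8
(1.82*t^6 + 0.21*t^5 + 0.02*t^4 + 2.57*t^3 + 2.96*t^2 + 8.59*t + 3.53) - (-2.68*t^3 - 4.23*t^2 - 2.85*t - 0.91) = 1.82*t^6 + 0.21*t^5 + 0.02*t^4 + 5.25*t^3 + 7.19*t^2 + 11.44*t + 4.44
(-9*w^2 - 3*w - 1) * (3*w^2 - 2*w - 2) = -27*w^4 + 9*w^3 + 21*w^2 + 8*w + 2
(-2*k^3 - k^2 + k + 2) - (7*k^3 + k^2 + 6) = -9*k^3 - 2*k^2 + k - 4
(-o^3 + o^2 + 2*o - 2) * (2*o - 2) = -2*o^4 + 4*o^3 + 2*o^2 - 8*o + 4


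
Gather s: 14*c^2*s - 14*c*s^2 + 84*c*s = -14*c*s^2 + s*(14*c^2 + 84*c)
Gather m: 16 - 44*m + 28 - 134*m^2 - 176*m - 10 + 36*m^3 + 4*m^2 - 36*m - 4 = 36*m^3 - 130*m^2 - 256*m + 30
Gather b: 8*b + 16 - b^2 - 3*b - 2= -b^2 + 5*b + 14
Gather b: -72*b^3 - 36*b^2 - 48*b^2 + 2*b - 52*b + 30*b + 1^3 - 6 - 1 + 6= -72*b^3 - 84*b^2 - 20*b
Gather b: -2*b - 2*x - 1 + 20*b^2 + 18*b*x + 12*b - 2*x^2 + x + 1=20*b^2 + b*(18*x + 10) - 2*x^2 - x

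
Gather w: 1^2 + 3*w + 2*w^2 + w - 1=2*w^2 + 4*w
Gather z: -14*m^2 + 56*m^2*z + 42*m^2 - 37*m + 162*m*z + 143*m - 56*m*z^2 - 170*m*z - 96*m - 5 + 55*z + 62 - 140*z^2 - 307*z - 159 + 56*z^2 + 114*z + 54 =28*m^2 + 10*m + z^2*(-56*m - 84) + z*(56*m^2 - 8*m - 138) - 48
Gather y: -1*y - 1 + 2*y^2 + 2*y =2*y^2 + y - 1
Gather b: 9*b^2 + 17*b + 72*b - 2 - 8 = 9*b^2 + 89*b - 10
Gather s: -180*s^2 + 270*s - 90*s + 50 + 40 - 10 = -180*s^2 + 180*s + 80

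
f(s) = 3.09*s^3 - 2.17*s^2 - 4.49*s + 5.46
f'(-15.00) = 2146.36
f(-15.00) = -10844.19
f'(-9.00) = 785.44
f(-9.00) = -2382.51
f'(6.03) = 306.41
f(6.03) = 576.98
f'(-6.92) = 469.45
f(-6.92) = -1091.33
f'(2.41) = 38.89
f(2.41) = 25.29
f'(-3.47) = 122.19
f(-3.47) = -134.19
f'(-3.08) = 96.82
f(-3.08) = -91.58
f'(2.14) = 28.68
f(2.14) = 16.20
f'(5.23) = 226.37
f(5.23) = 364.66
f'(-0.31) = -2.25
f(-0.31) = 6.55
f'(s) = 9.27*s^2 - 4.34*s - 4.49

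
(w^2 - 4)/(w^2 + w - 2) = (w - 2)/(w - 1)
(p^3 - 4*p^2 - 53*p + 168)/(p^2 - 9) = (p^2 - p - 56)/(p + 3)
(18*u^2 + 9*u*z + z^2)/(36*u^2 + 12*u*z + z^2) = (3*u + z)/(6*u + z)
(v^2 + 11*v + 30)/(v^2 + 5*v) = (v + 6)/v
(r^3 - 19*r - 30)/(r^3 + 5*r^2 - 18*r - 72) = (r^2 - 3*r - 10)/(r^2 + 2*r - 24)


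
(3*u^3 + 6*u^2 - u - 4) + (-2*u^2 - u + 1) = 3*u^3 + 4*u^2 - 2*u - 3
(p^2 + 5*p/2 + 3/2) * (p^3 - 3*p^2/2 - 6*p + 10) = p^5 + p^4 - 33*p^3/4 - 29*p^2/4 + 16*p + 15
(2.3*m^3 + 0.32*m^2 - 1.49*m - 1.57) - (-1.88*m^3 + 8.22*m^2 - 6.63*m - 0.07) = 4.18*m^3 - 7.9*m^2 + 5.14*m - 1.5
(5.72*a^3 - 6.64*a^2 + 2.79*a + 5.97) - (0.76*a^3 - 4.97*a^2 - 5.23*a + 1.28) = 4.96*a^3 - 1.67*a^2 + 8.02*a + 4.69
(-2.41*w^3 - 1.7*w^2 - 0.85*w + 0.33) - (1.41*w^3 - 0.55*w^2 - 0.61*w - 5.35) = -3.82*w^3 - 1.15*w^2 - 0.24*w + 5.68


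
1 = 1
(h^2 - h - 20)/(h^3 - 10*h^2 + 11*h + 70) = (h + 4)/(h^2 - 5*h - 14)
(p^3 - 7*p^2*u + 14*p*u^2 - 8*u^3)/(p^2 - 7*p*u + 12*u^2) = (p^2 - 3*p*u + 2*u^2)/(p - 3*u)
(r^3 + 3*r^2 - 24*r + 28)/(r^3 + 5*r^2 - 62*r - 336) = (r^2 - 4*r + 4)/(r^2 - 2*r - 48)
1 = 1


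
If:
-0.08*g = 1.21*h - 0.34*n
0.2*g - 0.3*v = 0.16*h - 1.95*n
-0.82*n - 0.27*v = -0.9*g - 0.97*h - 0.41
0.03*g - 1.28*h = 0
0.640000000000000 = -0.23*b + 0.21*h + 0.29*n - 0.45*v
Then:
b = -29.78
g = 5.50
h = 0.13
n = 1.75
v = 14.99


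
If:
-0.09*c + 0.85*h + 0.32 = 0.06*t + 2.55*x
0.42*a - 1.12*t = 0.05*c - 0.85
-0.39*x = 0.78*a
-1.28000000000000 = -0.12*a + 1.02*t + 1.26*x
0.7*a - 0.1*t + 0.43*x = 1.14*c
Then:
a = 0.91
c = -0.23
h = -5.81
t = 1.11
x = -1.83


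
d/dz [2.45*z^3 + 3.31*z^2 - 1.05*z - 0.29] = 7.35*z^2 + 6.62*z - 1.05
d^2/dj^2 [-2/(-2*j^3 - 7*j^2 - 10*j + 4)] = 4*(-(6*j + 7)*(2*j^3 + 7*j^2 + 10*j - 4) + 4*(3*j^2 + 7*j + 5)^2)/(2*j^3 + 7*j^2 + 10*j - 4)^3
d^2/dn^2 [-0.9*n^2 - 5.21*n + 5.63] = -1.80000000000000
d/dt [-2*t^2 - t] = -4*t - 1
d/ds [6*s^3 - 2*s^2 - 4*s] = 18*s^2 - 4*s - 4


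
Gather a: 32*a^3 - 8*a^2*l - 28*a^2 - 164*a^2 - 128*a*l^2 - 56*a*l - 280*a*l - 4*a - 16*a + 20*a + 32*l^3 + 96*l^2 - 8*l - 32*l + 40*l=32*a^3 + a^2*(-8*l - 192) + a*(-128*l^2 - 336*l) + 32*l^3 + 96*l^2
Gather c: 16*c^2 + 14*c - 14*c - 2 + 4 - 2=16*c^2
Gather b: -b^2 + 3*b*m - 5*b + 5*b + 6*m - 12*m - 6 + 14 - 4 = -b^2 + 3*b*m - 6*m + 4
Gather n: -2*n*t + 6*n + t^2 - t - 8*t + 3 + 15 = n*(6 - 2*t) + t^2 - 9*t + 18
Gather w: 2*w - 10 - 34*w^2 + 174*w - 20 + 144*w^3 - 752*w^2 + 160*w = 144*w^3 - 786*w^2 + 336*w - 30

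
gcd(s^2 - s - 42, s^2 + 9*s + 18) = s + 6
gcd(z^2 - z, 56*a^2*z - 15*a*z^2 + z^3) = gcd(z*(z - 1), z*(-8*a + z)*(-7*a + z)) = z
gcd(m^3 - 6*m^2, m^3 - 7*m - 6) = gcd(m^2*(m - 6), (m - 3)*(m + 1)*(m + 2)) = 1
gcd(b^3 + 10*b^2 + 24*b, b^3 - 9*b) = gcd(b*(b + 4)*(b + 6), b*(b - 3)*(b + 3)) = b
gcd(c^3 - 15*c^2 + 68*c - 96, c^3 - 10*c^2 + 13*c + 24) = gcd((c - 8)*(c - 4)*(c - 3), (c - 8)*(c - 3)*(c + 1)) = c^2 - 11*c + 24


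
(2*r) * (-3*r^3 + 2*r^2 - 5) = -6*r^4 + 4*r^3 - 10*r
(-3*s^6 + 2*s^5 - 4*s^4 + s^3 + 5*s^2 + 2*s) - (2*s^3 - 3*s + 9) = -3*s^6 + 2*s^5 - 4*s^4 - s^3 + 5*s^2 + 5*s - 9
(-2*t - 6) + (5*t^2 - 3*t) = 5*t^2 - 5*t - 6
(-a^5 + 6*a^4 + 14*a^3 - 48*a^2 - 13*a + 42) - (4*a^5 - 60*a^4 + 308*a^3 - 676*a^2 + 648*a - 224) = -5*a^5 + 66*a^4 - 294*a^3 + 628*a^2 - 661*a + 266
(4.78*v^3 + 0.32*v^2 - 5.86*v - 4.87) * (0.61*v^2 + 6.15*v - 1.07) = 2.9158*v^5 + 29.5922*v^4 - 6.7212*v^3 - 39.3521*v^2 - 23.6803*v + 5.2109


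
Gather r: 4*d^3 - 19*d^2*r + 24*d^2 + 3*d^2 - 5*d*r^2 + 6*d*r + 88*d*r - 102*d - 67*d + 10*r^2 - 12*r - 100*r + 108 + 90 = 4*d^3 + 27*d^2 - 169*d + r^2*(10 - 5*d) + r*(-19*d^2 + 94*d - 112) + 198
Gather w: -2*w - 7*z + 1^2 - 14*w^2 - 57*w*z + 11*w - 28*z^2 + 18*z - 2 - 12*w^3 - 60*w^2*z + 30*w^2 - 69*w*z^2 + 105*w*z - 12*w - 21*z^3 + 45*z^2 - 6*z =-12*w^3 + w^2*(16 - 60*z) + w*(-69*z^2 + 48*z - 3) - 21*z^3 + 17*z^2 + 5*z - 1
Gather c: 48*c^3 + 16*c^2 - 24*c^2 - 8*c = 48*c^3 - 8*c^2 - 8*c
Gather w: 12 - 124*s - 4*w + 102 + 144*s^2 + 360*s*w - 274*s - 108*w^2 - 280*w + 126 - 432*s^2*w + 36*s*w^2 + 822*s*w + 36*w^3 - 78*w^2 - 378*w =144*s^2 - 398*s + 36*w^3 + w^2*(36*s - 186) + w*(-432*s^2 + 1182*s - 662) + 240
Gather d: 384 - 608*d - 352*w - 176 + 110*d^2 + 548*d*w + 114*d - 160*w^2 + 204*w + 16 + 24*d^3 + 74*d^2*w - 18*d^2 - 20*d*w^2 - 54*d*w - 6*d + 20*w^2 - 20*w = 24*d^3 + d^2*(74*w + 92) + d*(-20*w^2 + 494*w - 500) - 140*w^2 - 168*w + 224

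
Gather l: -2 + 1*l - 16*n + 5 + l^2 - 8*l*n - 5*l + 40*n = l^2 + l*(-8*n - 4) + 24*n + 3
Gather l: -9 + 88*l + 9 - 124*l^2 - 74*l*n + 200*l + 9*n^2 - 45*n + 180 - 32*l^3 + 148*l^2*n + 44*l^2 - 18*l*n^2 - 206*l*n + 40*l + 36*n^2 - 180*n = -32*l^3 + l^2*(148*n - 80) + l*(-18*n^2 - 280*n + 328) + 45*n^2 - 225*n + 180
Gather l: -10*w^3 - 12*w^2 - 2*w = -10*w^3 - 12*w^2 - 2*w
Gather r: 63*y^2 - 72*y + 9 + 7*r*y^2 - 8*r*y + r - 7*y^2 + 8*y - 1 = r*(7*y^2 - 8*y + 1) + 56*y^2 - 64*y + 8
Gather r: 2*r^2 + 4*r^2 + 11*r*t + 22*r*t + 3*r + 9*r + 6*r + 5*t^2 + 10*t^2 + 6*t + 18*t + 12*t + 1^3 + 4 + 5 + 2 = 6*r^2 + r*(33*t + 18) + 15*t^2 + 36*t + 12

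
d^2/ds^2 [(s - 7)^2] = 2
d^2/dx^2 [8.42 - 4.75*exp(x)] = -4.75*exp(x)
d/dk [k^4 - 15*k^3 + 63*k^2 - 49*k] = 4*k^3 - 45*k^2 + 126*k - 49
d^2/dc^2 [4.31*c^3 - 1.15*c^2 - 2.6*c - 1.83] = 25.86*c - 2.3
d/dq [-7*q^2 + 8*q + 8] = 8 - 14*q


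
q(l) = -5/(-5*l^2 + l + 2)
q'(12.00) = 0.00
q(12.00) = 0.01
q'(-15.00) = 0.00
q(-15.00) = 0.00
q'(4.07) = -0.03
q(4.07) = 0.07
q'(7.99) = -0.00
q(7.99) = 0.02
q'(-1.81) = 0.36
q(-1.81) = 0.31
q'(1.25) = -2.76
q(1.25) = 1.10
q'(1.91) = -0.44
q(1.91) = 0.35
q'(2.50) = -0.17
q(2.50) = 0.19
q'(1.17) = -3.96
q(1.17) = 1.36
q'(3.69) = -0.05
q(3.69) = 0.08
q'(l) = -5*(10*l - 1)/(-5*l^2 + l + 2)^2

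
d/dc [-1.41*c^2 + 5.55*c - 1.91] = 5.55 - 2.82*c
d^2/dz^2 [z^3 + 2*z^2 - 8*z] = 6*z + 4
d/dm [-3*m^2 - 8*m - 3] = -6*m - 8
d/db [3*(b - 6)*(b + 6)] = 6*b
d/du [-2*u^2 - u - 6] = -4*u - 1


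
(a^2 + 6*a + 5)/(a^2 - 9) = (a^2 + 6*a + 5)/(a^2 - 9)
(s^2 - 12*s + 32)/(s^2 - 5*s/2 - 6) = 2*(s - 8)/(2*s + 3)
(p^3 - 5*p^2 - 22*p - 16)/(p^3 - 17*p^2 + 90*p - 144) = (p^2 + 3*p + 2)/(p^2 - 9*p + 18)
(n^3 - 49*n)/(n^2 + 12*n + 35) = n*(n - 7)/(n + 5)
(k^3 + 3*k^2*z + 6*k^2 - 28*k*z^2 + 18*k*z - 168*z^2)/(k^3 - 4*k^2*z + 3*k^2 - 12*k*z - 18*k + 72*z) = (k + 7*z)/(k - 3)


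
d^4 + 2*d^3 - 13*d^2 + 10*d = d*(d - 2)*(d - 1)*(d + 5)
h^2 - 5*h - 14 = (h - 7)*(h + 2)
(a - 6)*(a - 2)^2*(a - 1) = a^4 - 11*a^3 + 38*a^2 - 52*a + 24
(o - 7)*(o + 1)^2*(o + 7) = o^4 + 2*o^3 - 48*o^2 - 98*o - 49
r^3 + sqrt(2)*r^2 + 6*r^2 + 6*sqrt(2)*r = r*(r + 6)*(r + sqrt(2))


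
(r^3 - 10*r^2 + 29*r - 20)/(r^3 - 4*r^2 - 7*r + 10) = (r - 4)/(r + 2)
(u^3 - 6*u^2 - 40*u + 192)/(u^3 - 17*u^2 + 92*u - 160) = (u + 6)/(u - 5)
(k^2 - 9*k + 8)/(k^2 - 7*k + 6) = (k - 8)/(k - 6)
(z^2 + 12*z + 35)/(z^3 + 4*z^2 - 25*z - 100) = (z + 7)/(z^2 - z - 20)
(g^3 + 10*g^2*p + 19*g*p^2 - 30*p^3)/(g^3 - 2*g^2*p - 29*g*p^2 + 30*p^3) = (-g - 6*p)/(-g + 6*p)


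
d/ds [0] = 0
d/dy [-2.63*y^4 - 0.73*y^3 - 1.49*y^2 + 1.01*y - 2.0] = -10.52*y^3 - 2.19*y^2 - 2.98*y + 1.01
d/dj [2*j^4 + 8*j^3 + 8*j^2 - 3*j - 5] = 8*j^3 + 24*j^2 + 16*j - 3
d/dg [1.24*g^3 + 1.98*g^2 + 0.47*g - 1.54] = 3.72*g^2 + 3.96*g + 0.47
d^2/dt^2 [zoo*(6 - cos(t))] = zoo*cos(t)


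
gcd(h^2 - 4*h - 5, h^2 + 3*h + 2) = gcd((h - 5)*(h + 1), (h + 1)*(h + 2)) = h + 1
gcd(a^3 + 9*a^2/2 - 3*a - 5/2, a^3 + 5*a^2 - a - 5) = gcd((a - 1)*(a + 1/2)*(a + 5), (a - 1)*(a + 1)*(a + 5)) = a^2 + 4*a - 5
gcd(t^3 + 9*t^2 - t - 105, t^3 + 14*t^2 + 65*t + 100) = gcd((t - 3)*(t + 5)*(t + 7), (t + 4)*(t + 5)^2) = t + 5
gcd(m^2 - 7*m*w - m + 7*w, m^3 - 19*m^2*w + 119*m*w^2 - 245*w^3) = -m + 7*w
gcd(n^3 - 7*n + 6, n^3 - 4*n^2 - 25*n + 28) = n - 1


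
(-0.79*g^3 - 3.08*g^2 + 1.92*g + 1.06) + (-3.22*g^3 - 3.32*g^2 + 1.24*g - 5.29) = -4.01*g^3 - 6.4*g^2 + 3.16*g - 4.23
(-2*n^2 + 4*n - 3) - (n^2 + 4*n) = -3*n^2 - 3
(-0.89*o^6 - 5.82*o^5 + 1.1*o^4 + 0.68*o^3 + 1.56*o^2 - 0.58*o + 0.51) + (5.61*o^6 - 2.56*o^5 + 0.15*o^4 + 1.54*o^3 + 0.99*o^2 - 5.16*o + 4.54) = 4.72*o^6 - 8.38*o^5 + 1.25*o^4 + 2.22*o^3 + 2.55*o^2 - 5.74*o + 5.05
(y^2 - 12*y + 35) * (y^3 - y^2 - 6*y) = y^5 - 13*y^4 + 41*y^3 + 37*y^2 - 210*y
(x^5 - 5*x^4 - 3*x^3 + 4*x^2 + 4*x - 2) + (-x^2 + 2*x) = x^5 - 5*x^4 - 3*x^3 + 3*x^2 + 6*x - 2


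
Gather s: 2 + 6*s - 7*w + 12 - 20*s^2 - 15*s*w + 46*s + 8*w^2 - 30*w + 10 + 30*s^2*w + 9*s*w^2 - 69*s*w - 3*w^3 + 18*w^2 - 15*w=s^2*(30*w - 20) + s*(9*w^2 - 84*w + 52) - 3*w^3 + 26*w^2 - 52*w + 24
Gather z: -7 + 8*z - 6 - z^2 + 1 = -z^2 + 8*z - 12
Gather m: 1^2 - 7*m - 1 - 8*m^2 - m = -8*m^2 - 8*m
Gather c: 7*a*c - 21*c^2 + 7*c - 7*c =7*a*c - 21*c^2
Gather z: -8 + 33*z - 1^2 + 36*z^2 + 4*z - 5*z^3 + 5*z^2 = -5*z^3 + 41*z^2 + 37*z - 9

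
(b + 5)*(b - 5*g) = b^2 - 5*b*g + 5*b - 25*g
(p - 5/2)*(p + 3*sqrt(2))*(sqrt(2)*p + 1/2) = sqrt(2)*p^3 - 5*sqrt(2)*p^2/2 + 13*p^2/2 - 65*p/4 + 3*sqrt(2)*p/2 - 15*sqrt(2)/4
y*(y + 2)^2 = y^3 + 4*y^2 + 4*y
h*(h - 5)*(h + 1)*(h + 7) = h^4 + 3*h^3 - 33*h^2 - 35*h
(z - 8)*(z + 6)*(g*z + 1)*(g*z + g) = g^2*z^4 - g^2*z^3 - 50*g^2*z^2 - 48*g^2*z + g*z^3 - g*z^2 - 50*g*z - 48*g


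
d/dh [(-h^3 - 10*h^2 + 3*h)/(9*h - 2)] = 2*(-9*h^3 - 42*h^2 + 20*h - 3)/(81*h^2 - 36*h + 4)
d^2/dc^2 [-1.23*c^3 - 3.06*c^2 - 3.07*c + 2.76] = -7.38*c - 6.12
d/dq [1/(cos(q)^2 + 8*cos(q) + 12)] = 2*(cos(q) + 4)*sin(q)/(cos(q)^2 + 8*cos(q) + 12)^2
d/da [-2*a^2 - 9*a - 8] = -4*a - 9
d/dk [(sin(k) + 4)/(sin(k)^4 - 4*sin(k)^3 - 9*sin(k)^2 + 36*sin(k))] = (-3*sin(k)^4 - 8*sin(k)^3 + 57*sin(k)^2 + 72*sin(k) - 144)*cos(k)/((sin(k) - 4)^2*(sin(k) - 3)^2*(sin(k) + 3)^2*sin(k)^2)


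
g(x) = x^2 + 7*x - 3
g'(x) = 2*x + 7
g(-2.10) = -13.29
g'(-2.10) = 2.80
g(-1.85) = -12.53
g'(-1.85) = 3.30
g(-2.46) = -14.17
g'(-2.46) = 2.08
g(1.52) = 9.95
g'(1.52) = 10.04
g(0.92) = 4.29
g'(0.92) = 8.84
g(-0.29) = -4.95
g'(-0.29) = 6.42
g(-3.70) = -15.21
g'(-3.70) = -0.40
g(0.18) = -1.71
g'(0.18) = 7.36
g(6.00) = 75.00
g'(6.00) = 19.00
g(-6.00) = -9.00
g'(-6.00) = -5.00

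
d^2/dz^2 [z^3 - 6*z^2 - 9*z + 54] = 6*z - 12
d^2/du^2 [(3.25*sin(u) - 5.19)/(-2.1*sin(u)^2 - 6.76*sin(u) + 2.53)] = (14.3325*sin(u)^5 - 137.6886*sin(u)^4 - 146.09322*sin(u)^3 - 154.556924*sin(u)^2 + 270.499333*sin(u) + 418.321828)/(2.1*sin(u)^2 + 6.76*sin(u) - 2.53)^3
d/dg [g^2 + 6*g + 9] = 2*g + 6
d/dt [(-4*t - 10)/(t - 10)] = 50/(t - 10)^2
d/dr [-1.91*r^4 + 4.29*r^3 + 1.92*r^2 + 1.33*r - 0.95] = -7.64*r^3 + 12.87*r^2 + 3.84*r + 1.33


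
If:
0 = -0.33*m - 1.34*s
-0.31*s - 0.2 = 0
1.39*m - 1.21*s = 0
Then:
No Solution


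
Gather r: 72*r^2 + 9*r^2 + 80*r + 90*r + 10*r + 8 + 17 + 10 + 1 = 81*r^2 + 180*r + 36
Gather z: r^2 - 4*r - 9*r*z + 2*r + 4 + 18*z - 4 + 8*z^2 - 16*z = r^2 - 2*r + 8*z^2 + z*(2 - 9*r)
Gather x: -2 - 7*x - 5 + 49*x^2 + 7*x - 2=49*x^2 - 9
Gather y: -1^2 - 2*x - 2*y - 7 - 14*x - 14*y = -16*x - 16*y - 8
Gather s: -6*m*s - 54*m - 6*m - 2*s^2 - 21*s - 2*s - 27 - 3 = -60*m - 2*s^2 + s*(-6*m - 23) - 30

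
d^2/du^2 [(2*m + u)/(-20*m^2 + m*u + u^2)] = 2*(-3*(m + u)*(-20*m^2 + m*u + u^2) + (m + 2*u)^2*(2*m + u))/(-20*m^2 + m*u + u^2)^3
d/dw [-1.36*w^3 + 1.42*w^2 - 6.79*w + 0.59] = -4.08*w^2 + 2.84*w - 6.79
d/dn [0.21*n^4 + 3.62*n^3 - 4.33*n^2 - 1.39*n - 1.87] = 0.84*n^3 + 10.86*n^2 - 8.66*n - 1.39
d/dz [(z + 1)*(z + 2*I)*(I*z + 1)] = 3*I*z^2 + 2*z*(-1 + I) - 1 + 2*I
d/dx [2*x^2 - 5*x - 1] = 4*x - 5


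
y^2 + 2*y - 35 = (y - 5)*(y + 7)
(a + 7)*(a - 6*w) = a^2 - 6*a*w + 7*a - 42*w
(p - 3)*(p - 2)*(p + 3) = p^3 - 2*p^2 - 9*p + 18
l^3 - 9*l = l*(l - 3)*(l + 3)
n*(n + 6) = n^2 + 6*n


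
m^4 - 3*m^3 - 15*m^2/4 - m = m*(m - 4)*(m + 1/2)^2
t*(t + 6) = t^2 + 6*t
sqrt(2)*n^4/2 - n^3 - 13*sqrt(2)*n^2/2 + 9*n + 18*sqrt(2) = (n - 3)*(n + 3)*(n - 2*sqrt(2))*(sqrt(2)*n/2 + 1)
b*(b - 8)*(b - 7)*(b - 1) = b^4 - 16*b^3 + 71*b^2 - 56*b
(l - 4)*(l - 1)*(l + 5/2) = l^3 - 5*l^2/2 - 17*l/2 + 10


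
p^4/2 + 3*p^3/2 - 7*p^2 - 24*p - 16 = (p/2 + 1)*(p - 4)*(p + 1)*(p + 4)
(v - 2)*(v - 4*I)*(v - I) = v^3 - 2*v^2 - 5*I*v^2 - 4*v + 10*I*v + 8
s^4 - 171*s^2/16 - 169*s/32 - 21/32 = (s - 7/2)*(s + 1/4)^2*(s + 3)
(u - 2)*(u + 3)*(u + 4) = u^3 + 5*u^2 - 2*u - 24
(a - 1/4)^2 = a^2 - a/2 + 1/16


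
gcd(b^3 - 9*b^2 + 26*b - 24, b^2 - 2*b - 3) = b - 3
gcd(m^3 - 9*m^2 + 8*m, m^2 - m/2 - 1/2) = m - 1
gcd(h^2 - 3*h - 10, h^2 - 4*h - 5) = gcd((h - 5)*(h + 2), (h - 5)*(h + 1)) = h - 5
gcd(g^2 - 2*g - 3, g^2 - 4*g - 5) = g + 1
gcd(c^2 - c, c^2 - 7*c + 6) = c - 1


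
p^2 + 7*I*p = p*(p + 7*I)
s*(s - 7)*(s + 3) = s^3 - 4*s^2 - 21*s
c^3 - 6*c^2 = c^2*(c - 6)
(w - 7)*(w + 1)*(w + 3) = w^3 - 3*w^2 - 25*w - 21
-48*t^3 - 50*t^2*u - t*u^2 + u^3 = (-8*t + u)*(t + u)*(6*t + u)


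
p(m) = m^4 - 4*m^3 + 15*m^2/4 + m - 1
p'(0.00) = 1.00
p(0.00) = -1.00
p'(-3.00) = -237.50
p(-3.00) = 218.75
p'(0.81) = 1.33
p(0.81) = 0.58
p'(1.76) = -1.16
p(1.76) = 0.16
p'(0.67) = 1.84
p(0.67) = 0.35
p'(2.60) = 9.68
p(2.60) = 2.34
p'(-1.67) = -63.62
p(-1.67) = 34.20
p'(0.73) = 1.64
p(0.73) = 0.46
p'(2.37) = 4.62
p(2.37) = 0.73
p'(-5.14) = -897.77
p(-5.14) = 1334.12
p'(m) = 4*m^3 - 12*m^2 + 15*m/2 + 1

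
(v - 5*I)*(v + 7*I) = v^2 + 2*I*v + 35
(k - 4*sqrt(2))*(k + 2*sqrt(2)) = k^2 - 2*sqrt(2)*k - 16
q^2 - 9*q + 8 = (q - 8)*(q - 1)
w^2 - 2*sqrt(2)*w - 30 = (w - 5*sqrt(2))*(w + 3*sqrt(2))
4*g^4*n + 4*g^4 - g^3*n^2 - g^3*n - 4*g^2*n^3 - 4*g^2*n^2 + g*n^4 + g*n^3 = (-4*g + n)*(-g + n)*(g + n)*(g*n + g)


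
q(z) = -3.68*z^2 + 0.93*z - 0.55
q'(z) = 0.93 - 7.36*z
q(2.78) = -26.41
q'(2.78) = -19.53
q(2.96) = -30.04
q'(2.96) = -20.86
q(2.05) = -14.11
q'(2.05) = -14.16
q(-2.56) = -27.05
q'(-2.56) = 19.77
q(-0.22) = -0.93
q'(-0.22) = 2.55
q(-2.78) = -31.58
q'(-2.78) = 21.39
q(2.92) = -29.21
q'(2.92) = -20.56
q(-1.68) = -12.50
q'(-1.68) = 13.29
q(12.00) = -519.31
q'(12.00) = -87.39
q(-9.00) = -307.00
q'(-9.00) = 67.17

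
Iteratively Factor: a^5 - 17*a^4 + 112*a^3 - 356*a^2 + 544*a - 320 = (a - 4)*(a^4 - 13*a^3 + 60*a^2 - 116*a + 80) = (a - 4)*(a - 2)*(a^3 - 11*a^2 + 38*a - 40) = (a - 5)*(a - 4)*(a - 2)*(a^2 - 6*a + 8) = (a - 5)*(a - 4)*(a - 2)^2*(a - 4)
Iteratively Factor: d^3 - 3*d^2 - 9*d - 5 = (d + 1)*(d^2 - 4*d - 5) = (d + 1)^2*(d - 5)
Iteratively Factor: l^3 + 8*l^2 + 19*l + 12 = (l + 1)*(l^2 + 7*l + 12) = (l + 1)*(l + 4)*(l + 3)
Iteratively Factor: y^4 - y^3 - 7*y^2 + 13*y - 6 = (y + 3)*(y^3 - 4*y^2 + 5*y - 2) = (y - 1)*(y + 3)*(y^2 - 3*y + 2) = (y - 1)^2*(y + 3)*(y - 2)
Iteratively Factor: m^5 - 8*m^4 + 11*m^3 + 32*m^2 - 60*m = (m + 2)*(m^4 - 10*m^3 + 31*m^2 - 30*m) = (m - 3)*(m + 2)*(m^3 - 7*m^2 + 10*m) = (m - 5)*(m - 3)*(m + 2)*(m^2 - 2*m) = (m - 5)*(m - 3)*(m - 2)*(m + 2)*(m)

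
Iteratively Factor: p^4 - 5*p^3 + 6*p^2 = (p)*(p^3 - 5*p^2 + 6*p) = p*(p - 2)*(p^2 - 3*p) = p^2*(p - 2)*(p - 3)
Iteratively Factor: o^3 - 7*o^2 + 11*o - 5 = (o - 1)*(o^2 - 6*o + 5) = (o - 5)*(o - 1)*(o - 1)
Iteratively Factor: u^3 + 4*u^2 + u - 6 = (u - 1)*(u^2 + 5*u + 6) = (u - 1)*(u + 2)*(u + 3)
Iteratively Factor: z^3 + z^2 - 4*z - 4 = (z + 1)*(z^2 - 4) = (z - 2)*(z + 1)*(z + 2)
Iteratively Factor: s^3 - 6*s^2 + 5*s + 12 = (s + 1)*(s^2 - 7*s + 12) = (s - 4)*(s + 1)*(s - 3)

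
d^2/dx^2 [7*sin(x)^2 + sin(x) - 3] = -sin(x) + 14*cos(2*x)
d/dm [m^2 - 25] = 2*m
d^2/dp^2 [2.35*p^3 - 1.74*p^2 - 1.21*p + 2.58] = 14.1*p - 3.48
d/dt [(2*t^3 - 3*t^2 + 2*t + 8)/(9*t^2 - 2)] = 2*(9*t^4 - 15*t^2 - 66*t - 2)/(81*t^4 - 36*t^2 + 4)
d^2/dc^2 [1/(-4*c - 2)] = -4/(2*c + 1)^3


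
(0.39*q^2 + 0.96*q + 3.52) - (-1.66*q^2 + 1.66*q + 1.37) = 2.05*q^2 - 0.7*q + 2.15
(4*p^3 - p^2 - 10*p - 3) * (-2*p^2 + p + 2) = -8*p^5 + 6*p^4 + 27*p^3 - 6*p^2 - 23*p - 6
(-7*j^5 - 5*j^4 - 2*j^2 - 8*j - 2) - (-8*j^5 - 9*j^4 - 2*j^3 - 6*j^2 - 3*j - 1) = j^5 + 4*j^4 + 2*j^3 + 4*j^2 - 5*j - 1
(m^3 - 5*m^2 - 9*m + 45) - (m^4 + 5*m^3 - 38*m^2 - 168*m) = -m^4 - 4*m^3 + 33*m^2 + 159*m + 45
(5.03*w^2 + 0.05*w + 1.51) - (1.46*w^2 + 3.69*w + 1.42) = 3.57*w^2 - 3.64*w + 0.0900000000000001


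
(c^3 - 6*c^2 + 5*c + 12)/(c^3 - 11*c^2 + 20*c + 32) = (c - 3)/(c - 8)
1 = 1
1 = 1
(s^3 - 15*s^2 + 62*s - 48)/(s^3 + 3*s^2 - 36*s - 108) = (s^2 - 9*s + 8)/(s^2 + 9*s + 18)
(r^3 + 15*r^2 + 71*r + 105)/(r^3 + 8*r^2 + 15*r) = (r + 7)/r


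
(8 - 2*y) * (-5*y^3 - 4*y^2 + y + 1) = 10*y^4 - 32*y^3 - 34*y^2 + 6*y + 8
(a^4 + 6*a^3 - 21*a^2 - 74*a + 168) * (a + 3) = a^5 + 9*a^4 - 3*a^3 - 137*a^2 - 54*a + 504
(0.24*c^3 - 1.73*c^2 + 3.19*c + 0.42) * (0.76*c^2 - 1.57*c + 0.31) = 0.1824*c^5 - 1.6916*c^4 + 5.2149*c^3 - 5.2254*c^2 + 0.3295*c + 0.1302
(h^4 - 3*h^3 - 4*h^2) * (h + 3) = h^5 - 13*h^3 - 12*h^2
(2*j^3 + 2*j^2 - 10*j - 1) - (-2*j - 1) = 2*j^3 + 2*j^2 - 8*j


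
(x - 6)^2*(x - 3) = x^3 - 15*x^2 + 72*x - 108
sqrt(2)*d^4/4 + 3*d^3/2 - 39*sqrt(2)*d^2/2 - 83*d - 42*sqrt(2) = (d/2 + sqrt(2)/2)*(d - 6*sqrt(2))*(d + 7*sqrt(2))*(sqrt(2)*d/2 + 1)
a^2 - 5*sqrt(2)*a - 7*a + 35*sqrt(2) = (a - 7)*(a - 5*sqrt(2))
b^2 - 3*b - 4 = (b - 4)*(b + 1)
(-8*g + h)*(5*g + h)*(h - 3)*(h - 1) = -40*g^2*h^2 + 160*g^2*h - 120*g^2 - 3*g*h^3 + 12*g*h^2 - 9*g*h + h^4 - 4*h^3 + 3*h^2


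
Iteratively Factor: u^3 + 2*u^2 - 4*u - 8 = (u + 2)*(u^2 - 4) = (u - 2)*(u + 2)*(u + 2)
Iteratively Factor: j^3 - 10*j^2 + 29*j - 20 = (j - 5)*(j^2 - 5*j + 4) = (j - 5)*(j - 1)*(j - 4)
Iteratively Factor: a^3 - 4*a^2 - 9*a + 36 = (a - 4)*(a^2 - 9) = (a - 4)*(a - 3)*(a + 3)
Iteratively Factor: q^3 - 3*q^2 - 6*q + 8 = (q - 4)*(q^2 + q - 2) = (q - 4)*(q + 2)*(q - 1)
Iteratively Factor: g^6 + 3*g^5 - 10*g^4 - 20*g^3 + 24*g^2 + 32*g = (g - 2)*(g^5 + 5*g^4 - 20*g^2 - 16*g) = (g - 2)*(g + 4)*(g^4 + g^3 - 4*g^2 - 4*g) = (g - 2)*(g + 1)*(g + 4)*(g^3 - 4*g) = g*(g - 2)*(g + 1)*(g + 4)*(g^2 - 4) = g*(g - 2)^2*(g + 1)*(g + 4)*(g + 2)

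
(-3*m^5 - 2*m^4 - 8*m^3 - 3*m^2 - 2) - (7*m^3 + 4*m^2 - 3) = -3*m^5 - 2*m^4 - 15*m^3 - 7*m^2 + 1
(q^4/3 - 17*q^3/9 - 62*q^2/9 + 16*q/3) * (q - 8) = q^5/3 - 41*q^4/9 + 74*q^3/9 + 544*q^2/9 - 128*q/3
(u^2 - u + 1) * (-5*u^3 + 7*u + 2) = -5*u^5 + 5*u^4 + 2*u^3 - 5*u^2 + 5*u + 2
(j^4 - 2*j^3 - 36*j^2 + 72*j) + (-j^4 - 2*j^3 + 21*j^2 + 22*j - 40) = -4*j^3 - 15*j^2 + 94*j - 40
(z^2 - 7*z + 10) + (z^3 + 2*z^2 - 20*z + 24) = z^3 + 3*z^2 - 27*z + 34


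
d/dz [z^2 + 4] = 2*z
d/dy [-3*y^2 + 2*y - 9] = 2 - 6*y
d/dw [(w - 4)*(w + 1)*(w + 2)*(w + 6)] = 4*w^3 + 15*w^2 - 32*w - 68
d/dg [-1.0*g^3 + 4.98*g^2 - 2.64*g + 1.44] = -3.0*g^2 + 9.96*g - 2.64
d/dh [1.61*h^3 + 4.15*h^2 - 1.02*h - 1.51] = 4.83*h^2 + 8.3*h - 1.02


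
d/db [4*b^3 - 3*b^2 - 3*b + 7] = 12*b^2 - 6*b - 3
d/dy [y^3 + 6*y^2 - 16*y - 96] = 3*y^2 + 12*y - 16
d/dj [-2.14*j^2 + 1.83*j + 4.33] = 1.83 - 4.28*j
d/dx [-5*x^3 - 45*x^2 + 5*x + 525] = -15*x^2 - 90*x + 5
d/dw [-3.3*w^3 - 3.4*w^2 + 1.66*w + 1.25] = -9.9*w^2 - 6.8*w + 1.66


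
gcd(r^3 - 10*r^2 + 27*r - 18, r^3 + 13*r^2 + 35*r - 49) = r - 1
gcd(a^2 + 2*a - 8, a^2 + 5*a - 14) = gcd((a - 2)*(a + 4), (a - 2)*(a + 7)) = a - 2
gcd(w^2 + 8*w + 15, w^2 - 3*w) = 1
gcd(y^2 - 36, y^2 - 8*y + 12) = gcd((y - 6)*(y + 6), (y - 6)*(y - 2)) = y - 6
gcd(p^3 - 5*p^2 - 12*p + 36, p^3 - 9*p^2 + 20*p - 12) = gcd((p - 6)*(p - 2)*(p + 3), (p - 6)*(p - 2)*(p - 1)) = p^2 - 8*p + 12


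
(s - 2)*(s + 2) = s^2 - 4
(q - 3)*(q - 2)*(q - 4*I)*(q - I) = q^4 - 5*q^3 - 5*I*q^3 + 2*q^2 + 25*I*q^2 + 20*q - 30*I*q - 24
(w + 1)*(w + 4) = w^2 + 5*w + 4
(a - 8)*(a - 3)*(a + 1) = a^3 - 10*a^2 + 13*a + 24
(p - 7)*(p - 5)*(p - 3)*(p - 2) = p^4 - 17*p^3 + 101*p^2 - 247*p + 210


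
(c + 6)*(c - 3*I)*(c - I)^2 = c^4 + 6*c^3 - 5*I*c^3 - 7*c^2 - 30*I*c^2 - 42*c + 3*I*c + 18*I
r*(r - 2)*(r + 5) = r^3 + 3*r^2 - 10*r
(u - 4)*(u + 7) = u^2 + 3*u - 28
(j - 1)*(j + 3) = j^2 + 2*j - 3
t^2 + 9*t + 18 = (t + 3)*(t + 6)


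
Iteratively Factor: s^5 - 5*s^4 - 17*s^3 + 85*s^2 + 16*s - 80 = (s + 4)*(s^4 - 9*s^3 + 19*s^2 + 9*s - 20) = (s - 1)*(s + 4)*(s^3 - 8*s^2 + 11*s + 20) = (s - 5)*(s - 1)*(s + 4)*(s^2 - 3*s - 4) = (s - 5)*(s - 1)*(s + 1)*(s + 4)*(s - 4)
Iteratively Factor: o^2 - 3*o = (o - 3)*(o)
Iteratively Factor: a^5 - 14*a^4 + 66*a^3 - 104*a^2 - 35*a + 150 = (a + 1)*(a^4 - 15*a^3 + 81*a^2 - 185*a + 150) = (a - 5)*(a + 1)*(a^3 - 10*a^2 + 31*a - 30) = (a - 5)*(a - 2)*(a + 1)*(a^2 - 8*a + 15) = (a - 5)^2*(a - 2)*(a + 1)*(a - 3)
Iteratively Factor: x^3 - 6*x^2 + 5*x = (x - 5)*(x^2 - x) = x*(x - 5)*(x - 1)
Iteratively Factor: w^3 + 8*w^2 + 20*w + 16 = (w + 2)*(w^2 + 6*w + 8) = (w + 2)^2*(w + 4)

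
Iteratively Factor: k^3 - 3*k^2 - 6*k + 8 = (k + 2)*(k^2 - 5*k + 4) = (k - 1)*(k + 2)*(k - 4)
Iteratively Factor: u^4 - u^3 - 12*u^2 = (u + 3)*(u^3 - 4*u^2) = u*(u + 3)*(u^2 - 4*u) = u*(u - 4)*(u + 3)*(u)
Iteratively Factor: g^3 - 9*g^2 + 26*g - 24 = (g - 2)*(g^2 - 7*g + 12) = (g - 3)*(g - 2)*(g - 4)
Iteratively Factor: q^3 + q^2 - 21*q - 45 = (q + 3)*(q^2 - 2*q - 15) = (q + 3)^2*(q - 5)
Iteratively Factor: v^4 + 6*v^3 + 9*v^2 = (v + 3)*(v^3 + 3*v^2) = v*(v + 3)*(v^2 + 3*v) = v^2*(v + 3)*(v + 3)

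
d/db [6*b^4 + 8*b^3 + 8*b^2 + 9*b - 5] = 24*b^3 + 24*b^2 + 16*b + 9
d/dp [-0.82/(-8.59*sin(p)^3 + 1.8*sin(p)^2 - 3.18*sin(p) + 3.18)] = (-21.1314*sin(p)^2 + 2.952*sin(p) - 2.6076)*cos(p)/(8.59*sin(p)^3 - 1.8*sin(p)^2 + 3.18*sin(p) - 3.18)^2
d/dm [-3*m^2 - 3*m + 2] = -6*m - 3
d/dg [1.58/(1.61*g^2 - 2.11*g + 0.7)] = (3.3338 - 5.0876*g)/(1.61*g^2 - 2.11*g + 0.7)^2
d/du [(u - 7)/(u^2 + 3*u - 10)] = (u^2 + 3*u - (u - 7)*(2*u + 3) - 10)/(u^2 + 3*u - 10)^2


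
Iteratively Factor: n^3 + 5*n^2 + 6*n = (n + 3)*(n^2 + 2*n) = (n + 2)*(n + 3)*(n)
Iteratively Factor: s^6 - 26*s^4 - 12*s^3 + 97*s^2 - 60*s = (s)*(s^5 - 26*s^3 - 12*s^2 + 97*s - 60) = s*(s - 5)*(s^4 + 5*s^3 - s^2 - 17*s + 12) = s*(s - 5)*(s + 3)*(s^3 + 2*s^2 - 7*s + 4) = s*(s - 5)*(s + 3)*(s + 4)*(s^2 - 2*s + 1) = s*(s - 5)*(s - 1)*(s + 3)*(s + 4)*(s - 1)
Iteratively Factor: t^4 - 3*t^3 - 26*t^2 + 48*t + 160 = (t - 4)*(t^3 + t^2 - 22*t - 40) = (t - 4)*(t + 4)*(t^2 - 3*t - 10) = (t - 5)*(t - 4)*(t + 4)*(t + 2)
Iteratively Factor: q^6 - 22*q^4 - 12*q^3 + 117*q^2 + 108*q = (q + 1)*(q^5 - q^4 - 21*q^3 + 9*q^2 + 108*q) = (q + 1)*(q + 3)*(q^4 - 4*q^3 - 9*q^2 + 36*q) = q*(q + 1)*(q + 3)*(q^3 - 4*q^2 - 9*q + 36) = q*(q - 4)*(q + 1)*(q + 3)*(q^2 - 9) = q*(q - 4)*(q - 3)*(q + 1)*(q + 3)*(q + 3)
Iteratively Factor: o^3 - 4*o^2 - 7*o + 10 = (o - 5)*(o^2 + o - 2) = (o - 5)*(o - 1)*(o + 2)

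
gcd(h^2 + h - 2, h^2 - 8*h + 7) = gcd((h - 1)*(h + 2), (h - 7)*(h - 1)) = h - 1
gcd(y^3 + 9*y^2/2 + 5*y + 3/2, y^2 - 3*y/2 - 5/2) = y + 1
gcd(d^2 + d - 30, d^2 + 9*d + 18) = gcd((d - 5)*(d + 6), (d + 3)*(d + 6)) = d + 6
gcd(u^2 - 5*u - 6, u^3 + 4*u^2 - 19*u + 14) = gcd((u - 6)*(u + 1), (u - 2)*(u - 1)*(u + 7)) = 1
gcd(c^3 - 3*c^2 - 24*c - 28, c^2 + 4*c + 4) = c^2 + 4*c + 4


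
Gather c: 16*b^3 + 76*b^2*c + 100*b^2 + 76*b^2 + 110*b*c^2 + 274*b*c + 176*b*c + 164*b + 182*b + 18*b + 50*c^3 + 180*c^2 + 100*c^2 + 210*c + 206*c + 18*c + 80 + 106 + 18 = 16*b^3 + 176*b^2 + 364*b + 50*c^3 + c^2*(110*b + 280) + c*(76*b^2 + 450*b + 434) + 204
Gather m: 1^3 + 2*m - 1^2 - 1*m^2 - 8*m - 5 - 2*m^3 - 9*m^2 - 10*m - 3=-2*m^3 - 10*m^2 - 16*m - 8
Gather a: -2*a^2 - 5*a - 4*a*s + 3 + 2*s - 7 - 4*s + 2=-2*a^2 + a*(-4*s - 5) - 2*s - 2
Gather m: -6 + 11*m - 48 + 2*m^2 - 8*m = 2*m^2 + 3*m - 54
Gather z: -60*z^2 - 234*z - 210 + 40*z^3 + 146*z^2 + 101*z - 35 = 40*z^3 + 86*z^2 - 133*z - 245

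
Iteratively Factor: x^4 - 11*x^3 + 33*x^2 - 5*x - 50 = (x + 1)*(x^3 - 12*x^2 + 45*x - 50) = (x - 5)*(x + 1)*(x^2 - 7*x + 10) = (x - 5)^2*(x + 1)*(x - 2)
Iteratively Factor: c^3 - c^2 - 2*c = (c - 2)*(c^2 + c) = c*(c - 2)*(c + 1)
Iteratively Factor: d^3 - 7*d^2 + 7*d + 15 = (d - 5)*(d^2 - 2*d - 3) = (d - 5)*(d + 1)*(d - 3)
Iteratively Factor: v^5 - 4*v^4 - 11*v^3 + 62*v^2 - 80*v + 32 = (v - 1)*(v^4 - 3*v^3 - 14*v^2 + 48*v - 32) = (v - 4)*(v - 1)*(v^3 + v^2 - 10*v + 8) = (v - 4)*(v - 1)*(v + 4)*(v^2 - 3*v + 2) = (v - 4)*(v - 2)*(v - 1)*(v + 4)*(v - 1)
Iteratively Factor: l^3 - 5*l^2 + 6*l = (l - 2)*(l^2 - 3*l) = (l - 3)*(l - 2)*(l)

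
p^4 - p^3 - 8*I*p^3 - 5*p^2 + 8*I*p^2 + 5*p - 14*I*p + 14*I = (p - 1)*(p - 7*I)*(p - 2*I)*(p + I)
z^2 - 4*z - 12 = (z - 6)*(z + 2)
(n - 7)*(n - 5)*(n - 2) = n^3 - 14*n^2 + 59*n - 70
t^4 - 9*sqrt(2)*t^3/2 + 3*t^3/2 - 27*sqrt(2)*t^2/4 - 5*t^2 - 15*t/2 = t*(t + 3/2)*(t - 5*sqrt(2))*(t + sqrt(2)/2)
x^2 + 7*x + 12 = (x + 3)*(x + 4)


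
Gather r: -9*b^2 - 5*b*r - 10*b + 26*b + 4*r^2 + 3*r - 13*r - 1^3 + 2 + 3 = -9*b^2 + 16*b + 4*r^2 + r*(-5*b - 10) + 4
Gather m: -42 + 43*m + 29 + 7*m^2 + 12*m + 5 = 7*m^2 + 55*m - 8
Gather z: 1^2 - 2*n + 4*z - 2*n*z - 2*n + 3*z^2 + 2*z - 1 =-4*n + 3*z^2 + z*(6 - 2*n)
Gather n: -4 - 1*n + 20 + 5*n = 4*n + 16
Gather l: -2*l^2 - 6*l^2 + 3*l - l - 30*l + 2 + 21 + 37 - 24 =-8*l^2 - 28*l + 36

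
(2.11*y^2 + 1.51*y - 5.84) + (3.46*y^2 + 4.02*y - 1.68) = 5.57*y^2 + 5.53*y - 7.52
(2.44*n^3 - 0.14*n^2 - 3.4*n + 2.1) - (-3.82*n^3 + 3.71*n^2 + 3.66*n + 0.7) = 6.26*n^3 - 3.85*n^2 - 7.06*n + 1.4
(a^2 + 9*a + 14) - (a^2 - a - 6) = 10*a + 20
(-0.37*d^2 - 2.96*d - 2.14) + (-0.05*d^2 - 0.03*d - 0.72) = -0.42*d^2 - 2.99*d - 2.86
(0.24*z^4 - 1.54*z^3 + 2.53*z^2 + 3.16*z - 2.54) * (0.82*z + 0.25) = 0.1968*z^5 - 1.2028*z^4 + 1.6896*z^3 + 3.2237*z^2 - 1.2928*z - 0.635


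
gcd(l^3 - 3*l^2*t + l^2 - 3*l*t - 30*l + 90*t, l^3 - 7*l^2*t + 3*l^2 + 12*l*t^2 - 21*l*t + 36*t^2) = -l + 3*t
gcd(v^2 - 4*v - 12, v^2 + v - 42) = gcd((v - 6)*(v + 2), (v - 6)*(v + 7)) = v - 6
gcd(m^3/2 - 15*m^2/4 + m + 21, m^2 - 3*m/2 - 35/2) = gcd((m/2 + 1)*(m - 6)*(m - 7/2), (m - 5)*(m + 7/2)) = 1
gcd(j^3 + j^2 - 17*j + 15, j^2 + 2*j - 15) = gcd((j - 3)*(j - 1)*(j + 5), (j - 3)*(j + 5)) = j^2 + 2*j - 15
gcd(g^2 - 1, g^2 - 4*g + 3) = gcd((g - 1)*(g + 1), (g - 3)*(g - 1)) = g - 1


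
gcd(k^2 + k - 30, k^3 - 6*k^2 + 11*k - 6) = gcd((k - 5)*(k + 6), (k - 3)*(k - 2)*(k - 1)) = 1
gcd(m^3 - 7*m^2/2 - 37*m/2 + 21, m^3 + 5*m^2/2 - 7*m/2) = m^2 + 5*m/2 - 7/2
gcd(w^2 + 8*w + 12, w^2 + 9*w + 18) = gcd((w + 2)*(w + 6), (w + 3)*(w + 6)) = w + 6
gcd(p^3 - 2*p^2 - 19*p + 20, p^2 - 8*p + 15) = p - 5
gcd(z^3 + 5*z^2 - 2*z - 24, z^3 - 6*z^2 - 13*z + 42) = z^2 + z - 6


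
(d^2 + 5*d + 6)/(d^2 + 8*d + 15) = (d + 2)/(d + 5)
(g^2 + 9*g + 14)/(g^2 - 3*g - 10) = (g + 7)/(g - 5)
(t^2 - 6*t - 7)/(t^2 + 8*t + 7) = (t - 7)/(t + 7)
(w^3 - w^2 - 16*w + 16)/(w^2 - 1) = (w^2 - 16)/(w + 1)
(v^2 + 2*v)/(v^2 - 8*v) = (v + 2)/(v - 8)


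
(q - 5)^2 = q^2 - 10*q + 25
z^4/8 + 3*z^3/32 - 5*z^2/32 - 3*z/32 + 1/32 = (z/4 + 1/4)*(z/2 + 1/2)*(z - 1)*(z - 1/4)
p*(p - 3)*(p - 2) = p^3 - 5*p^2 + 6*p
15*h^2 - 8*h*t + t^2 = (-5*h + t)*(-3*h + t)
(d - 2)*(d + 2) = d^2 - 4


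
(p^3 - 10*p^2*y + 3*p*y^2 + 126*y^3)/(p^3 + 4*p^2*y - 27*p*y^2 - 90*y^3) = (-p^2 + 13*p*y - 42*y^2)/(-p^2 - p*y + 30*y^2)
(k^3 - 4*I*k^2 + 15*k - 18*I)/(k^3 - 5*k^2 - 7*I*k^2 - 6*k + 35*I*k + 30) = (k + 3*I)/(k - 5)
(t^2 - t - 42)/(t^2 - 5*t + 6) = (t^2 - t - 42)/(t^2 - 5*t + 6)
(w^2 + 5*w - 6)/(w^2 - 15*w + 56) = (w^2 + 5*w - 6)/(w^2 - 15*w + 56)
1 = 1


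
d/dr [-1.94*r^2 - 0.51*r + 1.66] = -3.88*r - 0.51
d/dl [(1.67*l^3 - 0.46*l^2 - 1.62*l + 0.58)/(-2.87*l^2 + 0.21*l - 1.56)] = (-4.7929*l^4 + 0.7014*l^3 - 12.5616*l^2 + 4.7644*l + 2.4054)/(8.2369*l^4 - 1.2054*l^3 + 8.9985*l^2 - 0.6552*l + 2.4336)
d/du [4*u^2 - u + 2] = 8*u - 1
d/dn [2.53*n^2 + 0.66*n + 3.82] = 5.06*n + 0.66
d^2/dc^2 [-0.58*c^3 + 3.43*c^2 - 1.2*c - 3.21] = 6.86 - 3.48*c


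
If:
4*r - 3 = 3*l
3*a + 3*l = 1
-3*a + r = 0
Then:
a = 4/15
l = 1/15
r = 4/5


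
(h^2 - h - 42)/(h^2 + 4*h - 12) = (h - 7)/(h - 2)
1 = 1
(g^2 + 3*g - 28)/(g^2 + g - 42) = (g - 4)/(g - 6)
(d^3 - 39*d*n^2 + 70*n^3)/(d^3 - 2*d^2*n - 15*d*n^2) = (d^2 + 5*d*n - 14*n^2)/(d*(d + 3*n))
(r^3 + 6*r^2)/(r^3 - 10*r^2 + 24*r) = r*(r + 6)/(r^2 - 10*r + 24)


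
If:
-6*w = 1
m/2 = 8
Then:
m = 16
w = -1/6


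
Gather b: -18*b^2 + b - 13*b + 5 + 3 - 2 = -18*b^2 - 12*b + 6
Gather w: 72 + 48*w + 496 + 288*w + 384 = 336*w + 952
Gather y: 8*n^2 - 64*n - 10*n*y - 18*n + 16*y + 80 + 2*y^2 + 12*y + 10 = 8*n^2 - 82*n + 2*y^2 + y*(28 - 10*n) + 90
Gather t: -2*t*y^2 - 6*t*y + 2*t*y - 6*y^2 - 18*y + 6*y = t*(-2*y^2 - 4*y) - 6*y^2 - 12*y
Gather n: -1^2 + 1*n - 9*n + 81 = 80 - 8*n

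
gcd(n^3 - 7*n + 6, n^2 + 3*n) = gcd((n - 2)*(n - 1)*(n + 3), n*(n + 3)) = n + 3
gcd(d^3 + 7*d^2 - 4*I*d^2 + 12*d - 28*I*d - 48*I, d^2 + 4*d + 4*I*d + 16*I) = d + 4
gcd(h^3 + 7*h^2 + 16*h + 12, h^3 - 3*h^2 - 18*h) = h + 3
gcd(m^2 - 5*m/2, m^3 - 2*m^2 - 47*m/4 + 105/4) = m - 5/2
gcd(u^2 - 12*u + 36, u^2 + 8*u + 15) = 1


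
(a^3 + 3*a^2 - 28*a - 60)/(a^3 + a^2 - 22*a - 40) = (a + 6)/(a + 4)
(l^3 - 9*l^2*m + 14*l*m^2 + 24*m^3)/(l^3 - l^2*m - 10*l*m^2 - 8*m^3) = (l - 6*m)/(l + 2*m)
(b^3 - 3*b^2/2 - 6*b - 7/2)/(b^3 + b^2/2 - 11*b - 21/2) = (b + 1)/(b + 3)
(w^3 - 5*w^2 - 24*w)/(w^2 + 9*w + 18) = w*(w - 8)/(w + 6)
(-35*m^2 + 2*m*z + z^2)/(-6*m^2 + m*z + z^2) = (-35*m^2 + 2*m*z + z^2)/(-6*m^2 + m*z + z^2)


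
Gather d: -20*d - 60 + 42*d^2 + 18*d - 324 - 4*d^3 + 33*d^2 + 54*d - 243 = -4*d^3 + 75*d^2 + 52*d - 627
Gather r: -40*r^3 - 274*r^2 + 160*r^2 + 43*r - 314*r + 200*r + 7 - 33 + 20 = -40*r^3 - 114*r^2 - 71*r - 6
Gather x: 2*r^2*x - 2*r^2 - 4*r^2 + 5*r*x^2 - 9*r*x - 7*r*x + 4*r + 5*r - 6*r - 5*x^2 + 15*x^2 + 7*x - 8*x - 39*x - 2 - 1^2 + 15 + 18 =-6*r^2 + 3*r + x^2*(5*r + 10) + x*(2*r^2 - 16*r - 40) + 30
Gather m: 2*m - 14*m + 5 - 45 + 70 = 30 - 12*m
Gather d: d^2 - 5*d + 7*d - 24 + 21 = d^2 + 2*d - 3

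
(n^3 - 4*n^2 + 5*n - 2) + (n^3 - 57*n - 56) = 2*n^3 - 4*n^2 - 52*n - 58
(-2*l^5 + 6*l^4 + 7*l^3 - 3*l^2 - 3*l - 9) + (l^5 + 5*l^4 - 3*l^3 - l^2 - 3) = -l^5 + 11*l^4 + 4*l^3 - 4*l^2 - 3*l - 12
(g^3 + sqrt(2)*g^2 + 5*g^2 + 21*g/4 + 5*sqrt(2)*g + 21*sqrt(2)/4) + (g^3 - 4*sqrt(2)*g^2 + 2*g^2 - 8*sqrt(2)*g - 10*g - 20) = 2*g^3 - 3*sqrt(2)*g^2 + 7*g^2 - 19*g/4 - 3*sqrt(2)*g - 20 + 21*sqrt(2)/4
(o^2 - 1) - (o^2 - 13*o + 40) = 13*o - 41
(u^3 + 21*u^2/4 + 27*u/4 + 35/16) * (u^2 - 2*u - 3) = u^5 + 13*u^4/4 - 27*u^3/4 - 433*u^2/16 - 197*u/8 - 105/16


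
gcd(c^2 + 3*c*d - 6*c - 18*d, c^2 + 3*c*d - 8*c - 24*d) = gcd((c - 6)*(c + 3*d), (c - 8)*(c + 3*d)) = c + 3*d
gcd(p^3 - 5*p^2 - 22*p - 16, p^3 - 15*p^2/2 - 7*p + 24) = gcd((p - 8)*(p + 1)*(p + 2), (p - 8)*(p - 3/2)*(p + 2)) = p^2 - 6*p - 16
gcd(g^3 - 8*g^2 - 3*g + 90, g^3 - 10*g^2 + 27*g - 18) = g - 6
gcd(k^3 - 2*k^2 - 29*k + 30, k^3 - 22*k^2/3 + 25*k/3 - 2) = k^2 - 7*k + 6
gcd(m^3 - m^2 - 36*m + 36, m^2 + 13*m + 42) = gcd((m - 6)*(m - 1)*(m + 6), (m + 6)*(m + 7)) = m + 6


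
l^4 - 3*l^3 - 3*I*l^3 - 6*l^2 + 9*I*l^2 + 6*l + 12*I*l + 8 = (l - 4)*(l + 1)*(l - 2*I)*(l - I)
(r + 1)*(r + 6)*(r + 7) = r^3 + 14*r^2 + 55*r + 42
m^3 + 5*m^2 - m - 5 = (m - 1)*(m + 1)*(m + 5)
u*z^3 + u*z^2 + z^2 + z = z*(z + 1)*(u*z + 1)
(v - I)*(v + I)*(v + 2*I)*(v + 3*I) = v^4 + 5*I*v^3 - 5*v^2 + 5*I*v - 6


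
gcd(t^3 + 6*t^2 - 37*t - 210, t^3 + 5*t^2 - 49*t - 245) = t^2 + 12*t + 35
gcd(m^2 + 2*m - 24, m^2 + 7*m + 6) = m + 6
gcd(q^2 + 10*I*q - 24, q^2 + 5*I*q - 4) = q + 4*I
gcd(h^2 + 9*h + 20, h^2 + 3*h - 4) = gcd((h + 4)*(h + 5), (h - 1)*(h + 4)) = h + 4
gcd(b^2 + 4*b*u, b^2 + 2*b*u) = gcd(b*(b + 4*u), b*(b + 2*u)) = b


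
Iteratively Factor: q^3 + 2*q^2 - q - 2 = (q + 2)*(q^2 - 1) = (q + 1)*(q + 2)*(q - 1)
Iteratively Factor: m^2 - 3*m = (m - 3)*(m)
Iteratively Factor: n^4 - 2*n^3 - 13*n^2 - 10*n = (n + 2)*(n^3 - 4*n^2 - 5*n) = (n - 5)*(n + 2)*(n^2 + n) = (n - 5)*(n + 1)*(n + 2)*(n)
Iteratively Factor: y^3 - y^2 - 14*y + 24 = (y - 3)*(y^2 + 2*y - 8) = (y - 3)*(y + 4)*(y - 2)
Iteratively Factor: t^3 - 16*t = (t + 4)*(t^2 - 4*t) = t*(t + 4)*(t - 4)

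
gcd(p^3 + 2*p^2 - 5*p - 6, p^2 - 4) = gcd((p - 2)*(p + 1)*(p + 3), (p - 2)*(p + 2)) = p - 2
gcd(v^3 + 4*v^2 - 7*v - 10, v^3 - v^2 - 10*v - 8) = v + 1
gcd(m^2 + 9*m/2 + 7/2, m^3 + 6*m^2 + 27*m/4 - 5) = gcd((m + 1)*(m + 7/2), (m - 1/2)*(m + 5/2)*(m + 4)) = 1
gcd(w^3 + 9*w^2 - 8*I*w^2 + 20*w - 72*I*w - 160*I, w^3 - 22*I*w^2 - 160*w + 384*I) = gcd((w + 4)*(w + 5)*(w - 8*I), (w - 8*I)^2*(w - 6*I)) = w - 8*I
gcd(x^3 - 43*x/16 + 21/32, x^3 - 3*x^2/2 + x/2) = 1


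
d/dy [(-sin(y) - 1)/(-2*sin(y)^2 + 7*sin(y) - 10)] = (-4*sin(y) + cos(2*y) + 16)*cos(y)/(-7*sin(y) - cos(2*y) + 11)^2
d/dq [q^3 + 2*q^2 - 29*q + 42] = 3*q^2 + 4*q - 29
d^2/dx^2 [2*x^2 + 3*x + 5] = 4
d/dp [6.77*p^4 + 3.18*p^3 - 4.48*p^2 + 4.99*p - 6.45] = 27.08*p^3 + 9.54*p^2 - 8.96*p + 4.99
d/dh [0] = 0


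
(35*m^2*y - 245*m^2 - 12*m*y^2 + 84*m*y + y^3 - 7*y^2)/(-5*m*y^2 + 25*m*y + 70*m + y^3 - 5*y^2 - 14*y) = (-7*m + y)/(y + 2)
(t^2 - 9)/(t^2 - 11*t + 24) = (t + 3)/(t - 8)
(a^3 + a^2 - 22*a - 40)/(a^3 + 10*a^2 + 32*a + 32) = (a - 5)/(a + 4)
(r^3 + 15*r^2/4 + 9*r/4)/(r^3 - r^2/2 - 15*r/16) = 4*(r + 3)/(4*r - 5)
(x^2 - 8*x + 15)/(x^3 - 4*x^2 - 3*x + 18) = (x - 5)/(x^2 - x - 6)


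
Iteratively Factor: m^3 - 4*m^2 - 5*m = (m - 5)*(m^2 + m) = (m - 5)*(m + 1)*(m)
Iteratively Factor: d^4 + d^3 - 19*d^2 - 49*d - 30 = (d + 3)*(d^3 - 2*d^2 - 13*d - 10) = (d - 5)*(d + 3)*(d^2 + 3*d + 2) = (d - 5)*(d + 1)*(d + 3)*(d + 2)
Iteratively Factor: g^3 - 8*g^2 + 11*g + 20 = (g - 4)*(g^2 - 4*g - 5) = (g - 5)*(g - 4)*(g + 1)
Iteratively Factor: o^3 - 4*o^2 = (o)*(o^2 - 4*o) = o^2*(o - 4)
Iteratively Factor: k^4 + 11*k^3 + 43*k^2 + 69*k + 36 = (k + 3)*(k^3 + 8*k^2 + 19*k + 12) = (k + 3)^2*(k^2 + 5*k + 4) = (k + 3)^2*(k + 4)*(k + 1)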